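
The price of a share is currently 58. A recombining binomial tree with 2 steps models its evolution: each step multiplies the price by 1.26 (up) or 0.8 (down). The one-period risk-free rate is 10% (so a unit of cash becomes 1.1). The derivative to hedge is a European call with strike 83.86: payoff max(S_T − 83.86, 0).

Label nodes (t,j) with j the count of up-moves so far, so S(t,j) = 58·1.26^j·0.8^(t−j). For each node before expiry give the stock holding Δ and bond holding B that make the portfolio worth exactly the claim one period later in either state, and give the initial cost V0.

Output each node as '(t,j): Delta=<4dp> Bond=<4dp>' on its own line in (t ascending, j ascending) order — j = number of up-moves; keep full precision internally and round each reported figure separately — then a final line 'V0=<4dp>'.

Under the risk-neutral measure, an up-move has probability p* = (R−d)/(u−d) = 0.6522 and values discount at R = 1.1.
Payoff layer (t=2): V(2,0)=0.0000, V(2,1)=0.0000, V(2,2)=8.2208
  t=1,j=0: stock 46.4000 → up 58.4640 (V=0.0000), down 37.1200 (V=0.0000). Price 0.0000; hedge Δ=0.0000, bond B=0.0000.
  t=1,j=1: stock 73.0800 → up 92.0808 (V=8.2208), down 58.4640 (V=0.0000). Price 4.8740; hedge Δ=0.2445, bond B=-12.9973.
  t=0,j=0: stock 58.0000 → up 73.0800 (V=4.8740), down 46.4000 (V=0.0000). Price 2.8897; hedge Δ=0.1827, bond B=-7.7059.
The time-0 hedge costs 2.8897, which is the no-arbitrage price.

(0,0): Delta=0.1827 Bond=-7.7059
(1,0): Delta=0.0000 Bond=0.0000
(1,1): Delta=0.2445 Bond=-12.9973
V0=2.8897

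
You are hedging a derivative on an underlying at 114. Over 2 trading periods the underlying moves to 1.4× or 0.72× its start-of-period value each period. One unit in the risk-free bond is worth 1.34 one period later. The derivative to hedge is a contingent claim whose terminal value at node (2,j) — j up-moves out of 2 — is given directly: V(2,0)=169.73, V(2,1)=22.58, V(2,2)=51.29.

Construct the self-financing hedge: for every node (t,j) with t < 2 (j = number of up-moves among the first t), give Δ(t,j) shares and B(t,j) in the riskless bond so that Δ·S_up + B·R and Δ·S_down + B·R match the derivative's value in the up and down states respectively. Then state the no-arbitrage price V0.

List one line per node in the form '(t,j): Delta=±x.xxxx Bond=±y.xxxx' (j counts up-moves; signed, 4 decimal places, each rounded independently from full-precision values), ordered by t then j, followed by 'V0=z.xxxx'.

No-arbitrage ⇒ martingale measure with p* = (R−d)/(u−d) = 0.9118.
Terminal payoffs: V(2,0)=169.7300, V(2,1)=22.5800, V(2,2)=51.2900
  t=1,j=0: stock 82.0800 → up 114.9120 (V=22.5800), down 59.0976 (V=169.7300). Price 26.5402; hedge Δ=-2.6364, bond B=242.9372.
  t=1,j=1: stock 159.6000 → up 223.4400 (V=51.2900), down 114.9120 (V=22.5800). Price 36.3856; hedge Δ=0.2645, bond B=-5.8349.
  t=0,j=0: stock 114.0000 → up 159.6000 (V=36.3856), down 82.0800 (V=26.5402). Price 26.5052; hedge Δ=0.1270, bond B=12.0265.
Each (Δ,B) replicates both successor values, so the strategy is self-financing and V0 is arbitrage-free.

(0,0): Delta=0.1270 Bond=12.0265
(1,0): Delta=-2.6364 Bond=242.9372
(1,1): Delta=0.2645 Bond=-5.8349
V0=26.5052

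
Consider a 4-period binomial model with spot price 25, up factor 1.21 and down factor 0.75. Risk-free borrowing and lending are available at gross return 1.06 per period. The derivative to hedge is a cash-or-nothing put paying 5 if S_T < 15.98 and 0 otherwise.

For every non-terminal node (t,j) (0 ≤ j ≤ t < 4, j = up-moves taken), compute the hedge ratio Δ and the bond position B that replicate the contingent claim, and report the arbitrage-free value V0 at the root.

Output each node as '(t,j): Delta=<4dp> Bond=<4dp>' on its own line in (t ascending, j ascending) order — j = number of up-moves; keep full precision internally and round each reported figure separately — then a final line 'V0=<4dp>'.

Under the risk-neutral measure, an up-move has probability p* = (R−d)/(u−d) = 0.6739 and values discount at R = 1.06.
Payoff layer (t=4): V(4,0)=5.0000, V(4,1)=5.0000, V(4,2)=0.0000, V(4,3)=0.0000, V(4,4)=0.0000
(3,0): S=10.5469. Δ = (V_up−V_dn)/(S_up−S_dn) = (5.0000−5.0000)/(12.7617−7.9102) = 0.0000. V = [p*·5.0000 + (1−p*)·5.0000]/1.06 = 4.7170. B = V − Δ·S = 4.7170.
(3,1): S=17.0156. Δ = (V_up−V_dn)/(S_up−S_dn) = (0.0000−5.0000)/(20.5889−12.7617) = -0.6388. V = [p*·0.0000 + (1−p*)·5.0000]/1.06 = 1.5381. B = V − Δ·S = 12.4077.
(3,2): S=27.4519. Δ = (V_up−V_dn)/(S_up−S_dn) = (0.0000−0.0000)/(33.2168−20.5889) = 0.0000. V = [p*·0.0000 + (1−p*)·0.0000]/1.06 = 0.0000. B = V − Δ·S = 0.0000.
(3,3): S=44.2890. Δ = (V_up−V_dn)/(S_up−S_dn) = (0.0000−0.0000)/(53.5897−33.2168) = 0.0000. V = [p*·0.0000 + (1−p*)·0.0000]/1.06 = 0.0000. B = V − Δ·S = 0.0000.
(2,0): S=14.0625. Δ = (V_up−V_dn)/(S_up−S_dn) = (1.5381−4.7170)/(17.0156−10.5469) = -0.4914. V = [p*·1.5381 + (1−p*)·4.7170]/1.06 = 2.4290. B = V − Δ·S = 9.3395.
(2,1): S=22.6875. Δ = (V_up−V_dn)/(S_up−S_dn) = (0.0000−1.5381)/(27.4519−17.0156) = -0.1474. V = [p*·0.0000 + (1−p*)·1.5381]/1.06 = 0.4732. B = V − Δ·S = 3.8170.
(2,2): S=36.6025. Δ = (V_up−V_dn)/(S_up−S_dn) = (0.0000−0.0000)/(44.2890−27.4519) = 0.0000. V = [p*·0.0000 + (1−p*)·0.0000]/1.06 = 0.0000. B = V − Δ·S = 0.0000.
(1,0): S=18.7500. Δ = (V_up−V_dn)/(S_up−S_dn) = (0.4732−2.4290)/(22.6875−14.0625) = -0.2268. V = [p*·0.4732 + (1−p*)·2.4290]/1.06 = 1.0481. B = V − Δ·S = 5.2998.
(1,1): S=30.2500. Δ = (V_up−V_dn)/(S_up−S_dn) = (0.0000−0.4732)/(36.6025−22.6875) = -0.0340. V = [p*·0.0000 + (1−p*)·0.4732]/1.06 = 0.1456. B = V − Δ·S = 1.1742.
(0,0): S=25.0000. Δ = (V_up−V_dn)/(S_up−S_dn) = (0.1456−1.0481)/(30.2500−18.7500) = -0.0785. V = [p*·0.1456 + (1−p*)·1.0481]/1.06 = 0.4150. B = V − Δ·S = 2.3769.
Root portfolio cost Δ·25+B reproduces V0=0.4150.

(0,0): Delta=-0.0785 Bond=2.3769
(1,0): Delta=-0.2268 Bond=5.2998
(1,1): Delta=-0.0340 Bond=1.1742
(2,0): Delta=-0.4914 Bond=9.3395
(2,1): Delta=-0.1474 Bond=3.8170
(2,2): Delta=0.0000 Bond=0.0000
(3,0): Delta=0.0000 Bond=4.7170
(3,1): Delta=-0.6388 Bond=12.4077
(3,2): Delta=0.0000 Bond=0.0000
(3,3): Delta=0.0000 Bond=0.0000
V0=0.4150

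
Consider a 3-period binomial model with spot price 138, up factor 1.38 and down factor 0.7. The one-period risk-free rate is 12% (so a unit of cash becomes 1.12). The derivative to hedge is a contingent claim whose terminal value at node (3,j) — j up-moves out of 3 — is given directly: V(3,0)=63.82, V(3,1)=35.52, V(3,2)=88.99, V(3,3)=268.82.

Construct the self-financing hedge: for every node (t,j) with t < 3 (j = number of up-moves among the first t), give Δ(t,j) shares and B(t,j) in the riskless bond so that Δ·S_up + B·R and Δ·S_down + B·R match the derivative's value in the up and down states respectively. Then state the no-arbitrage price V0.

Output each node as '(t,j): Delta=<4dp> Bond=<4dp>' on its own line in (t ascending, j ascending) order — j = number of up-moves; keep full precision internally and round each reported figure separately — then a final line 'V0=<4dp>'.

Since d<R<u, set p* = (R−d)/(u−d) = 0.6176; price each node as the discounted p*-expectation of its children.
Terminal values V(3,·): V(3,0)=63.8200, V(3,1)=35.5200, V(3,2)=88.9900, V(3,3)=268.8200
(2,0): S=67.6200. Δ = (V_up−V_dn)/(S_up−S_dn) = (35.5200−63.8200)/(93.3156−47.3340) = -0.6155. V = [p*·35.5200 + (1−p*)·63.8200]/1.12 = 41.3755. B = V − Δ·S = 82.9932.
(2,1): S=133.3080. Δ = (V_up−V_dn)/(S_up−S_dn) = (88.9900−35.5200)/(183.9650−93.3156) = 0.5899. V = [p*·88.9900 + (1−p*)·35.5200]/1.12 = 61.2014. B = V − Δ·S = -17.4309.
(2,2): S=262.8072. Δ = (V_up−V_dn)/(S_up−S_dn) = (268.8200−88.9900)/(362.6739−183.9650) = 1.0063. V = [p*·268.8200 + (1−p*)·88.9900]/1.12 = 178.6263. B = V − Δ·S = -85.8296.
(1,0): S=96.6000. Δ = (V_up−V_dn)/(S_up−S_dn) = (61.2014−41.3755)/(133.3080−67.6200) = 0.3018. V = [p*·61.2014 + (1−p*)·41.3755]/1.12 = 47.8758. B = V − Δ·S = 18.7201.
(1,1): S=190.4400. Δ = (V_up−V_dn)/(S_up−S_dn) = (178.6263−61.2014)/(262.8072−133.3080) = 0.9068. V = [p*·178.6263 + (1−p*)·61.2014]/1.12 = 119.4005. B = V − Δ·S = -53.2832.
(0,0): S=138.0000. Δ = (V_up−V_dn)/(S_up−S_dn) = (119.4005−47.8758)/(190.4400−96.6000) = 0.7622. V = [p*·119.4005 + (1−p*)·47.8758]/1.12 = 82.1900. B = V − Δ·S = -22.9933.
The time-0 hedge costs 82.1900, which is the no-arbitrage price.

(0,0): Delta=0.7622 Bond=-22.9933
(1,0): Delta=0.3018 Bond=18.7201
(1,1): Delta=0.9068 Bond=-53.2832
(2,0): Delta=-0.6155 Bond=82.9932
(2,1): Delta=0.5899 Bond=-17.4309
(2,2): Delta=1.0063 Bond=-85.8296
V0=82.1900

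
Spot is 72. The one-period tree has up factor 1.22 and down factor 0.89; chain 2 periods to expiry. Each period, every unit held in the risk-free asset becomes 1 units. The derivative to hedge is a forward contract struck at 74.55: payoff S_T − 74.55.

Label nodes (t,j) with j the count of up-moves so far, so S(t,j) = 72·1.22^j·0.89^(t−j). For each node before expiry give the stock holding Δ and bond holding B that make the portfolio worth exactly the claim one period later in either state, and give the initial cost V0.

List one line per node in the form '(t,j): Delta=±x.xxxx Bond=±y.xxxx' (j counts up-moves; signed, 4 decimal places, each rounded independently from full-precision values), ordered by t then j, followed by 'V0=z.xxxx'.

(0,0): Delta=1.0000 Bond=-74.5500
(1,0): Delta=1.0000 Bond=-74.5500
(1,1): Delta=1.0000 Bond=-74.5500
V0=-2.5500

Under the risk-neutral measure, an up-move has probability p* = (R−d)/(u−d) = 0.3333 and values discount at R = 1.
Terminal payoffs: V(2,0)=-17.5188, V(2,1)=3.6276, V(2,2)=32.6148
  t=1,j=0: stock 64.0800 → up 78.1776 (V=3.6276), down 57.0312 (V=-17.5188). Price -10.4700; hedge Δ=1.0000, bond B=-74.5500.
  t=1,j=1: stock 87.8400 → up 107.1648 (V=32.6148), down 78.1776 (V=3.6276). Price 13.2900; hedge Δ=1.0000, bond B=-74.5500.
  t=0,j=0: stock 72.0000 → up 87.8400 (V=13.2900), down 64.0800 (V=-10.4700). Price -2.5500; hedge Δ=1.0000, bond B=-74.5500.
Self-financing check: at every node Δ·S+B equals the discounted successor values.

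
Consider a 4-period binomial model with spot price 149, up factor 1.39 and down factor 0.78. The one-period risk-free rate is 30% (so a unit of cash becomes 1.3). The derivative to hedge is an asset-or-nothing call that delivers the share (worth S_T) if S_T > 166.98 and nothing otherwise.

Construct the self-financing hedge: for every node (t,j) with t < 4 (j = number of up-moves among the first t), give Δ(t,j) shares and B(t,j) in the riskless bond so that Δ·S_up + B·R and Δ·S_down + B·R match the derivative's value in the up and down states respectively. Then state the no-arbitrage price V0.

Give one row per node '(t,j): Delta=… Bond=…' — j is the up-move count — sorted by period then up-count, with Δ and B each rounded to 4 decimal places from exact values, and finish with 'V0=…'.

(0,0): Delta=1.0267 Bond=-4.3653
(1,0): Delta=1.1985 Bond=-25.6422
(1,1): Delta=1.0100 Bond=-2.2190
(2,0): Delta=2.0770 Bond=-112.9683
(2,1): Delta=1.1132 Bond=-19.5522
(2,2): Delta=1.0000 Bond=0.0000
(3,0): Delta=0.0000 Bond=0.0000
(3,1): Delta=2.2787 Bond=-172.2767
(3,2): Delta=1.0000 Bond=0.0000
(3,3): Delta=1.0000 Bond=0.0000
V0=148.6140

Risk-neutral probability p* = (R−d)/(u−d) = (1.3−0.78)/(1.39−0.78) = 0.8525.
Terminal values V(4,·): V(4,0)=0.0000, V(4,1)=0.0000, V(4,2)=175.1480, V(4,3)=312.1226, V(4,4)=556.2186
  t=3,j=0: stock 70.7082 → up 98.2845 (V=0.0000), down 55.1524 (V=0.0000). Price 0.0000; hedge Δ=0.0000, bond B=0.0000.
  t=3,j=1: stock 126.0057 → up 175.1480 (V=175.1480), down 98.2845 (V=0.0000). Price 114.8511; hedge Δ=2.2787, bond B=-172.2767.
  t=3,j=2: stock 224.5487 → up 312.1226 (V=312.1226), down 175.1480 (V=175.1480). Price 224.5487; hedge Δ=1.0000, bond B=0.0000.
  t=3,j=3: stock 400.1572 → up 556.2186 (V=556.2186), down 312.1226 (V=312.1226). Price 400.1572; hedge Δ=1.0000, bond B=0.0000.
  t=2,j=0: stock 90.6516 → up 126.0057 (V=114.8511), down 70.7082 (V=0.0000). Price 75.3122; hedge Δ=2.0770, bond B=-112.9683.
  t=2,j=1: stock 161.5458 → up 224.5487 (V=224.5487), down 126.0057 (V=114.8511). Price 160.2798; hedge Δ=1.1132, bond B=-19.5522.
  t=2,j=2: stock 287.8829 → up 400.1572 (V=400.1572), down 224.5487 (V=224.5487). Price 287.8829; hedge Δ=1.0000, bond B=0.0000.
  t=1,j=0: stock 116.2200 → up 161.5458 (V=160.2798), down 90.6516 (V=75.3122). Price 113.6489; hedge Δ=1.1985, bond B=-25.6422.
  t=1,j=1: stock 207.1100 → up 287.8829 (V=287.8829), down 161.5458 (V=160.2798). Price 206.9663; hedge Δ=1.0100, bond B=-2.2190.
  t=0,j=0: stock 149.0000 → up 207.1100 (V=206.9663), down 116.2200 (V=113.6489). Price 148.6140; hedge Δ=1.0267, bond B=-4.3653.
The time-0 hedge costs 148.6140, which is the no-arbitrage price.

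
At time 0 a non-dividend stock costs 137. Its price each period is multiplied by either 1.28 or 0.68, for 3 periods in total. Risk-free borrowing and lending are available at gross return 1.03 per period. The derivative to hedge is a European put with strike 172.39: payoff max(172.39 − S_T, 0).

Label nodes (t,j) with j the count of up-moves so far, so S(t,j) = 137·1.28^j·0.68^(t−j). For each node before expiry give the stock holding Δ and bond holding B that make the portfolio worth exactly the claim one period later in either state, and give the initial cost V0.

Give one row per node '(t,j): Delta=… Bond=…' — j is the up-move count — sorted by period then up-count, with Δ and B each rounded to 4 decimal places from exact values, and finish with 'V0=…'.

Since d<R<u, set p* = (R−d)/(u−d) = 0.5833; price each node as the discounted p*-expectation of its children.
Terminal values V(3,·): V(3,0)=129.3128, V(3,1)=91.3035, V(3,2)=19.7567, V(3,3)=0.0000
(2,0): S=63.3488. Δ = (V_up−V_dn)/(S_up−S_dn) = (91.3035−129.3128)/(81.0865−43.0772) = -1.0000. V = [p*·91.3035 + (1−p*)·129.3128]/1.03 = 104.0201. B = V − Δ·S = 167.3689.
(2,1): S=119.2448. Δ = (V_up−V_dn)/(S_up−S_dn) = (19.7567−91.3035)/(152.6333−81.0865) = -1.0000. V = [p*·19.7567 + (1−p*)·91.3035]/1.03 = 48.1241. B = V − Δ·S = 167.3689.
(2,2): S=224.4608. Δ = (V_up−V_dn)/(S_up−S_dn) = (0.0000−19.7567)/(287.3098−152.6333) = -0.1467. V = [p*·0.0000 + (1−p*)·19.7567]/1.03 = 7.9922. B = V − Δ·S = 40.9199.
(1,0): S=93.1600. Δ = (V_up−V_dn)/(S_up−S_dn) = (48.1241−104.0201)/(119.2448−63.3488) = -1.0000. V = [p*·48.1241 + (1−p*)·104.0201]/1.03 = 69.3341. B = V − Δ·S = 162.4941.
(1,1): S=175.3600. Δ = (V_up−V_dn)/(S_up−S_dn) = (7.9922−48.1241)/(224.4608−119.2448) = -0.3814. V = [p*·7.9922 + (1−p*)·48.1241]/1.03 = 23.9940. B = V − Δ·S = 90.8806.
(0,0): S=137.0000. Δ = (V_up−V_dn)/(S_up−S_dn) = (23.9940−69.3341)/(175.3600−93.1600) = -0.5516. V = [p*·23.9940 + (1−p*)·69.3341]/1.03 = 41.6366. B = V − Δ·S = 117.2035.
Root portfolio cost Δ·137+B reproduces V0=41.6366.

(0,0): Delta=-0.5516 Bond=117.2035
(1,0): Delta=-1.0000 Bond=162.4941
(1,1): Delta=-0.3814 Bond=90.8806
(2,0): Delta=-1.0000 Bond=167.3689
(2,1): Delta=-1.0000 Bond=167.3689
(2,2): Delta=-0.1467 Bond=40.9199
V0=41.6366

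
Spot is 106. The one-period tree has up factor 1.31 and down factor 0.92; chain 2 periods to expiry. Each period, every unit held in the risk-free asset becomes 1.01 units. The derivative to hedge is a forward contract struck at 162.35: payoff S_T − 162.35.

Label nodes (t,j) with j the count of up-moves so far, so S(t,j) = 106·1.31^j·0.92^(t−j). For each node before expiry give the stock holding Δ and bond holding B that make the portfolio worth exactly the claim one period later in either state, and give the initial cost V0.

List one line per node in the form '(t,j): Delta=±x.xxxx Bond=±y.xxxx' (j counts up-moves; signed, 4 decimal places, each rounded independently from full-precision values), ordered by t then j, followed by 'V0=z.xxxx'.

(0,0): Delta=1.0000 Bond=-159.1511
(1,0): Delta=1.0000 Bond=-160.7426
(1,1): Delta=1.0000 Bond=-160.7426
V0=-53.1511

The replicating-portfolio and risk-neutral prices coincide; use p* = (1.01−0.92)/(1.31−0.92) = 0.2308 for the latter.
At expiry t=2: V(2,0)=-72.6316, V(2,1)=-34.5988, V(2,2)=19.5566
Node (1,0) S=97.5200: V=(p*·-34.5988+(1−p*)·-72.6316)/1.01=-63.2226; Δ=(-34.5988−-72.6316)/(127.7512−89.7184)=1.0000; B=V−Δ·S=-160.7426
Node (1,1) S=138.8600: V=(p*·19.5566+(1−p*)·-34.5988)/1.01=-21.8826; Δ=(19.5566−-34.5988)/(181.9066−127.7512)=1.0000; B=V−Δ·S=-160.7426
Node (0,0) S=106.0000: V=(p*·-21.8826+(1−p*)·-63.2226)/1.01=-53.1511; Δ=(-21.8826−-63.2226)/(138.8600−97.5200)=1.0000; B=V−Δ·S=-159.1511
The time-0 hedge costs -53.1511, which is the no-arbitrage price.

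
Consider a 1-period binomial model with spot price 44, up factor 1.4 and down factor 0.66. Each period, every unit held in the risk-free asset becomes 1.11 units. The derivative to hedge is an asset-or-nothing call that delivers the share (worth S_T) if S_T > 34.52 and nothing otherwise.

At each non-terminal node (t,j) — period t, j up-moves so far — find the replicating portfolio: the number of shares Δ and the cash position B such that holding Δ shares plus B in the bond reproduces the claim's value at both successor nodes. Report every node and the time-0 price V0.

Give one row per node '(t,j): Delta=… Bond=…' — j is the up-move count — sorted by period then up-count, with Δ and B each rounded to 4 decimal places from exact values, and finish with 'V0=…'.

(0,0): Delta=1.8919 Bond=-49.4960
V0=33.7473

The replicating-portfolio and risk-neutral prices coincide; use p* = (1.11−0.66)/(1.4−0.66) = 0.6081 for the latter.
At expiry t=1: V(1,0)=0.0000, V(1,1)=61.6000
  t=0,j=0: stock 44.0000 → up 61.6000 (V=61.6000), down 29.0400 (V=0.0000). Price 33.7473; hedge Δ=1.8919, bond B=-49.4960.
Check: Δ(0,0)·S0 + B(0,0) = 33.7473 = V0.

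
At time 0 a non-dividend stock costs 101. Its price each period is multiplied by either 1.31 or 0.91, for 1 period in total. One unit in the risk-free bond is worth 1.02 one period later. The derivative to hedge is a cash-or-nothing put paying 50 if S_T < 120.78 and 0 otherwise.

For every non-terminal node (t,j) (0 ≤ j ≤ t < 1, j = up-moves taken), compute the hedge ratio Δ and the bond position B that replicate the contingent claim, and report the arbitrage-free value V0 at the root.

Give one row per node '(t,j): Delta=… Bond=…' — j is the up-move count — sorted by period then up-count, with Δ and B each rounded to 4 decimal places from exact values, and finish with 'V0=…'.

(0,0): Delta=-1.2376 Bond=160.5392
V0=35.5392

The replicating-portfolio and risk-neutral prices coincide; use p* = (1.02−0.91)/(1.31−0.91) = 0.2750 for the latter.
Terminal payoffs: V(1,0)=50.0000, V(1,1)=0.0000
  t=0,j=0: stock 101.0000 → up 132.3100 (V=0.0000), down 91.9100 (V=50.0000). Price 35.5392; hedge Δ=-1.2376, bond B=160.5392.
Each (Δ,B) replicates both successor values, so the strategy is self-financing and V0 is arbitrage-free.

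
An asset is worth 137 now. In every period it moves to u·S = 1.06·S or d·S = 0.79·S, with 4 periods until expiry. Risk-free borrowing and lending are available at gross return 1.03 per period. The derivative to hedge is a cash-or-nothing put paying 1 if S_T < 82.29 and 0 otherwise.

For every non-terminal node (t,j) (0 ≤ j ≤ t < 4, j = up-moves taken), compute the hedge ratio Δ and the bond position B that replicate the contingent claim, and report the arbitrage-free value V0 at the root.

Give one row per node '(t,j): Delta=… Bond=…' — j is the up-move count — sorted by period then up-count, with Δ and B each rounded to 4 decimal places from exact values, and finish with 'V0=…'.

(0,0): Delta=-0.0008 Bond=0.1161
(1,0): Delta=-0.0064 Bond=0.7210
(1,1): Delta=-0.0003 Bond=0.0444
(2,0): Delta=-0.0374 Bond=3.3941
(2,1): Delta=-0.0035 Bond=0.4112
(2,2): Delta=0.0000 Bond=0.0000
(3,0): Delta=0.0000 Bond=0.9709
(3,1): Delta=-0.0409 Bond=3.8116
(3,2): Delta=0.0000 Bond=0.0000
(3,3): Delta=0.0000 Bond=0.0000
V0=0.0045

The replicating-portfolio and risk-neutral prices coincide; use p* = (1.03−0.79)/(1.06−0.79) = 0.8889 for the latter.
At expiry t=4: V(4,0)=1.0000, V(4,1)=1.0000, V(4,2)=0.0000, V(4,3)=0.0000, V(4,4)=0.0000
(3,0): S=67.5463. Δ = (V_up−V_dn)/(S_up−S_dn) = (1.0000−1.0000)/(71.5991−53.3616) = 0.0000. V = [p*·1.0000 + (1−p*)·1.0000]/1.03 = 0.9709. B = V − Δ·S = 0.9709.
(3,1): S=90.6318. Δ = (V_up−V_dn)/(S_up−S_dn) = (0.0000−1.0000)/(96.0697−71.5991) = -0.0409. V = [p*·0.0000 + (1−p*)·1.0000]/1.03 = 0.1079. B = V − Δ·S = 3.8116.
(3,2): S=121.6072. Δ = (V_up−V_dn)/(S_up−S_dn) = (0.0000−0.0000)/(128.9037−96.0697) = 0.0000. V = [p*·0.0000 + (1−p*)·0.0000]/1.03 = 0.0000. B = V − Δ·S = 0.0000.
(3,3): S=163.1692. Δ = (V_up−V_dn)/(S_up−S_dn) = (0.0000−0.0000)/(172.9593−128.9037) = 0.0000. V = [p*·0.0000 + (1−p*)·0.0000]/1.03 = 0.0000. B = V − Δ·S = 0.0000.
(2,0): S=85.5017. Δ = (V_up−V_dn)/(S_up−S_dn) = (0.1079−0.9709)/(90.6318−67.5463) = -0.0374. V = [p*·0.1079 + (1−p*)·0.9709]/1.03 = 0.1978. B = V − Δ·S = 3.3941.
(2,1): S=114.7238. Δ = (V_up−V_dn)/(S_up−S_dn) = (0.0000−0.1079)/(121.6072−90.6318) = -0.0035. V = [p*·0.0000 + (1−p*)·0.1079]/1.03 = 0.0116. B = V − Δ·S = 0.4112.
(2,2): S=153.9332. Δ = (V_up−V_dn)/(S_up−S_dn) = (0.0000−0.0000)/(163.1692−121.6072) = 0.0000. V = [p*·0.0000 + (1−p*)·0.0000]/1.03 = 0.0000. B = V − Δ·S = 0.0000.
(1,0): S=108.2300. Δ = (V_up−V_dn)/(S_up−S_dn) = (0.0116−0.1978)/(114.7238−85.5017) = -0.0064. V = [p*·0.0116 + (1−p*)·0.1978]/1.03 = 0.0314. B = V − Δ·S = 0.7210.
(1,1): S=145.2200. Δ = (V_up−V_dn)/(S_up−S_dn) = (0.0000−0.0116)/(153.9332−114.7238) = -0.0003. V = [p*·0.0000 + (1−p*)·0.0116]/1.03 = 0.0013. B = V − Δ·S = 0.0444.
(0,0): S=137.0000. Δ = (V_up−V_dn)/(S_up−S_dn) = (0.0013−0.0314)/(145.2200−108.2300) = -0.0008. V = [p*·0.0013 + (1−p*)·0.0314]/1.03 = 0.0045. B = V − Δ·S = 0.1161.
Each (Δ,B) replicates both successor values, so the strategy is self-financing and V0 is arbitrage-free.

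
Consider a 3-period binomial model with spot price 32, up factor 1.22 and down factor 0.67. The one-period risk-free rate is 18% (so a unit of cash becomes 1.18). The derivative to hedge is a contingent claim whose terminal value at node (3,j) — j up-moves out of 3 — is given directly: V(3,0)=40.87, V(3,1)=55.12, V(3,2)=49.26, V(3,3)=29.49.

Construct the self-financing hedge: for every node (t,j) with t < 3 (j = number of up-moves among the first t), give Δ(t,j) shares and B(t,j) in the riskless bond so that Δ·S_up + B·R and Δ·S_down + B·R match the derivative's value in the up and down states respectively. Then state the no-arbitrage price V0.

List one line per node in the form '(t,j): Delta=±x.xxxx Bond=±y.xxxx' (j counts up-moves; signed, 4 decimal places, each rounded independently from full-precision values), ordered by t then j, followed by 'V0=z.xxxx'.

(0,0): Delta=-0.7228 Bond=43.5687
(1,0): Delta=-0.3160 Bond=42.6893
(1,1): Delta=-0.7404 Bond=52.0951
(2,0): Delta=1.8037 Bond=19.9245
(2,1): Delta=-0.4073 Bond=52.7615
(2,2): Delta=-0.7547 Bond=62.1555
V0=20.4380

Since d<R<u, set p* = (R−d)/(u−d) = 0.9273; price each node as the discounted p*-expectation of its children.
Payoff layer (t=3): V(3,0)=40.8700, V(3,1)=55.1200, V(3,2)=49.2600, V(3,3)=29.4900
  t=2,j=0: stock 14.3648 → up 17.5251 (V=55.1200), down 9.6244 (V=40.8700). Price 45.8336; hedge Δ=1.8037, bond B=19.9245.
  t=2,j=1: stock 26.1568 → up 31.9113 (V=49.2600), down 17.5251 (V=55.1200). Price 42.1069; hedge Δ=-0.4073, bond B=52.7615.
  t=2,j=2: stock 47.6288 → up 58.1071 (V=29.4900), down 31.9113 (V=49.2600). Price 26.2100; hedge Δ=-0.7547, bond B=62.1555.
  t=1,j=0: stock 21.4400 → up 26.1568 (V=42.1069), down 14.3648 (V=45.8336). Price 35.9135; hedge Δ=-0.3160, bond B=42.6893.
  t=1,j=1: stock 39.0400 → up 47.6288 (V=26.2100), down 26.1568 (V=42.1069). Price 23.1917; hedge Δ=-0.7404, bond B=52.0951.
  t=0,j=0: stock 32.0000 → up 39.0400 (V=23.1917), down 21.4400 (V=35.9135). Price 20.4380; hedge Δ=-0.7228, bond B=43.5687.
Each (Δ,B) replicates both successor values, so the strategy is self-financing and V0 is arbitrage-free.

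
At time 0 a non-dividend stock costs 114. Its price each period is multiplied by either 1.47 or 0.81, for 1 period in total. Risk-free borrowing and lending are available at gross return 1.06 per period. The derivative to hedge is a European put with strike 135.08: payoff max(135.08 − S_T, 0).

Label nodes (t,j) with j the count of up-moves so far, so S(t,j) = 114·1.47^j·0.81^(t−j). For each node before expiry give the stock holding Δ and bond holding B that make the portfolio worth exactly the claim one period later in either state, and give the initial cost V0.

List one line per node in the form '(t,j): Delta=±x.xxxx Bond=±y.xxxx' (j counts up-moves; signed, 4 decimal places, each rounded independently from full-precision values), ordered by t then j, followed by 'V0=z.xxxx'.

The replicating-portfolio and risk-neutral prices coincide; use p* = (1.06−0.81)/(1.47−0.81) = 0.3788 for the latter.
At expiry t=1: V(1,0)=42.7400, V(1,1)=0.0000
(0,0): S=114.0000. Δ = (V_up−V_dn)/(S_up−S_dn) = (0.0000−42.7400)/(167.5800−92.3400) = -0.5680. V = [p*·0.0000 + (1−p*)·42.7400]/1.06 = 25.0477. B = V − Δ·S = 89.8053.
Root portfolio cost Δ·114+B reproduces V0=25.0477.

(0,0): Delta=-0.5680 Bond=89.8053
V0=25.0477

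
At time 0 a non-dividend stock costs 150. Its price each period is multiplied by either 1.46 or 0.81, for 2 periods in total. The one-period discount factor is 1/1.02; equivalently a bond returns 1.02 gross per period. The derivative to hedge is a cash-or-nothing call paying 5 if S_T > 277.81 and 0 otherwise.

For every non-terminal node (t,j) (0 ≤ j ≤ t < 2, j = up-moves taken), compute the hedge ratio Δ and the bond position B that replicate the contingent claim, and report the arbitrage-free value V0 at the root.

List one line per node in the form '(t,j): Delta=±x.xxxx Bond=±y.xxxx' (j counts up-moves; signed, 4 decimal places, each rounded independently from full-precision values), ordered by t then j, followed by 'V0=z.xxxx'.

No-arbitrage ⇒ martingale measure with p* = (R−d)/(u−d) = 0.3231.
Terminal values V(2,·): V(2,0)=0.0000, V(2,1)=0.0000, V(2,2)=5.0000
  t=1,j=0: stock 121.5000 → up 177.3900 (V=0.0000), down 98.4150 (V=0.0000). Price 0.0000; hedge Δ=0.0000, bond B=0.0000.
  t=1,j=1: stock 219.0000 → up 319.7400 (V=5.0000), down 177.3900 (V=0.0000). Price 1.5837; hedge Δ=0.0351, bond B=-6.1086.
  t=0,j=0: stock 150.0000 → up 219.0000 (V=1.5837), down 121.5000 (V=0.0000). Price 0.5016; hedge Δ=0.0162, bond B=-1.9348.
Check: Δ(0,0)·S0 + B(0,0) = 0.5016 = V0.

(0,0): Delta=0.0162 Bond=-1.9348
(1,0): Delta=0.0000 Bond=0.0000
(1,1): Delta=0.0351 Bond=-6.1086
V0=0.5016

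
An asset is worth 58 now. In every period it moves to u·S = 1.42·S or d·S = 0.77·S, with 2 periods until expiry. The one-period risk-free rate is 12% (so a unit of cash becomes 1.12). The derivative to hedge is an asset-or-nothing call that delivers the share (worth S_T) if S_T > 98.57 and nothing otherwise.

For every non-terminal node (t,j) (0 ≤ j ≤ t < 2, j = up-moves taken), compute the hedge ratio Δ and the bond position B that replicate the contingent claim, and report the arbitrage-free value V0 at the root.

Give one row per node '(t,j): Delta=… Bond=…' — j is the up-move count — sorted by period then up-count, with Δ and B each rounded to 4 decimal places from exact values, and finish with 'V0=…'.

Under the risk-neutral measure, an up-move has probability p* = (R−d)/(u−d) = 0.5385 and values discount at R = 1.12.
Terminal values V(2,·): V(2,0)=0.0000, V(2,1)=0.0000, V(2,2)=116.9512
(1,0): S=44.6600. Δ = (V_up−V_dn)/(S_up−S_dn) = (0.0000−0.0000)/(63.4172−34.3882) = 0.0000. V = [p*·0.0000 + (1−p*)·0.0000]/1.12 = 0.0000. B = V − Δ·S = 0.0000.
(1,1): S=82.3600. Δ = (V_up−V_dn)/(S_up−S_dn) = (116.9512−0.0000)/(116.9512−63.4172) = 2.1846. V = [p*·116.9512 + (1−p*)·0.0000]/1.12 = 56.2265. B = V − Δ·S = -123.6984.
(0,0): S=58.0000. Δ = (V_up−V_dn)/(S_up−S_dn) = (56.2265−0.0000)/(82.3600−44.6600) = 1.4914. V = [p*·56.2265 + (1−p*)·0.0000]/1.12 = 27.0320. B = V − Δ·S = -59.4704.
Self-financing check: at every node Δ·S+B equals the discounted successor values.

(0,0): Delta=1.4914 Bond=-59.4704
(1,0): Delta=0.0000 Bond=0.0000
(1,1): Delta=2.1846 Bond=-123.6984
V0=27.0320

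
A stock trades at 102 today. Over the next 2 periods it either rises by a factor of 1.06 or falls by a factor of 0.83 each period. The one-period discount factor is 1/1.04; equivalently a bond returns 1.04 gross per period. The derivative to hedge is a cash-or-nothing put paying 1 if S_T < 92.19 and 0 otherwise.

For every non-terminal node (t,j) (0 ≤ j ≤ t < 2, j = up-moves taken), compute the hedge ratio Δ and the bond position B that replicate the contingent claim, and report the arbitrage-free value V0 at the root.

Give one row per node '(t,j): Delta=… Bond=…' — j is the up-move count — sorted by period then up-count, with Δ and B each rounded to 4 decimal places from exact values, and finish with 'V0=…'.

The replicating-portfolio and risk-neutral prices coincide; use p* = (1.04−0.83)/(1.06−0.83) = 0.9130 for the latter.
Terminal payoffs: V(2,0)=1.0000, V(2,1)=1.0000, V(2,2)=0.0000
Node (1,0) S=84.6600: V=(p*·1.0000+(1−p*)·1.0000)/1.04=0.9615; Δ=(1.0000−1.0000)/(89.7396−70.2678)=0.0000; B=V−Δ·S=0.9615
Node (1,1) S=108.1200: V=(p*·0.0000+(1−p*)·1.0000)/1.04=0.0836; Δ=(0.0000−1.0000)/(114.6072−89.7396)=-0.0402; B=V−Δ·S=4.4314
Node (0,0) S=102.0000: V=(p*·0.0836+(1−p*)·0.9615)/1.04=0.1538; Δ=(0.0836−0.9615)/(108.1200−84.6600)=-0.0374; B=V−Δ·S=3.9709
Check: Δ(0,0)·S0 + B(0,0) = 0.1538 = V0.

(0,0): Delta=-0.0374 Bond=3.9709
(1,0): Delta=0.0000 Bond=0.9615
(1,1): Delta=-0.0402 Bond=4.4314
V0=0.1538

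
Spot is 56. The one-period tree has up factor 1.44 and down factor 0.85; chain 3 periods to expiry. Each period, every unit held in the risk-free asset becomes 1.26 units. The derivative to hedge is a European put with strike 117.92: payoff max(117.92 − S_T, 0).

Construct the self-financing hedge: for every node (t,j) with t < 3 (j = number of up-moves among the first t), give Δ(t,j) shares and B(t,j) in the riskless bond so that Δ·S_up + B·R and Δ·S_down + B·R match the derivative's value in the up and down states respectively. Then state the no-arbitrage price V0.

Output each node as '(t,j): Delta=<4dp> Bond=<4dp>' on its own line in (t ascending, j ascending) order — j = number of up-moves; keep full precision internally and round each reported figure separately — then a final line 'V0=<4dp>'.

(0,0): Delta=-0.5462 Bond=41.8045
(1,0): Delta=-1.0000 Bond=74.2756
(1,1): Delta=-0.4286 Bond=43.1899
(2,0): Delta=-1.0000 Bond=93.5873
(2,1): Delta=-1.0000 Bond=93.5873
(2,2): Delta=-0.2805 Bond=37.2235
V0=11.2186

No-arbitrage ⇒ martingale measure with p* = (R−d)/(u−d) = 0.6949.
Payoff layer (t=3): V(3,0)=83.5290, V(3,1)=59.6576, V(3,2)=19.2166, V(3,3)=0.0000
  t=2,j=0: stock 40.4600 → up 58.2624 (V=59.6576), down 34.3910 (V=83.5290). Price 53.1273; hedge Δ=-1.0000, bond B=93.5873.
  t=2,j=1: stock 68.5440 → up 98.7034 (V=19.2166), down 58.2624 (V=59.6576). Price 25.0433; hedge Δ=-1.0000, bond B=93.5873.
  t=2,j=2: stock 116.1216 → up 167.2151 (V=0.0000), down 98.7034 (V=19.2166). Price 4.6529; hedge Δ=-0.2805, bond B=37.2235.
  t=1,j=0: stock 47.6000 → up 68.5440 (V=25.0433), down 40.4600 (V=53.1273). Price 26.6756; hedge Δ=-1.0000, bond B=74.2756.
  t=1,j=1: stock 80.6400 → up 116.1216 (V=4.6529), down 68.5440 (V=25.0433). Price 8.6299; hedge Δ=-0.4286, bond B=43.1899.
  t=0,j=0: stock 56.0000 → up 80.6400 (V=8.6299), down 47.6000 (V=26.6756). Price 11.2186; hedge Δ=-0.5462, bond B=41.8045.
Self-financing check: at every node Δ·S+B equals the discounted successor values.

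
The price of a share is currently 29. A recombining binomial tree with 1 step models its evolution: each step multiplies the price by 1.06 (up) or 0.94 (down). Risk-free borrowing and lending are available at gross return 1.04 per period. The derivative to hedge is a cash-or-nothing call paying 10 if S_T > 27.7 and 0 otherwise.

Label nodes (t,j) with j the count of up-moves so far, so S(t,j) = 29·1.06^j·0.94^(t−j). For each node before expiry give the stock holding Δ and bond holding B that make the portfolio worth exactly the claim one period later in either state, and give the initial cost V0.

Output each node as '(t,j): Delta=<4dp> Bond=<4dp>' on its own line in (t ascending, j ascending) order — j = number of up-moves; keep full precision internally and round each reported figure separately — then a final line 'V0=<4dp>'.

Since d<R<u, set p* = (R−d)/(u−d) = 0.8333; price each node as the discounted p*-expectation of its children.
Terminal values V(1,·): V(1,0)=0.0000, V(1,1)=10.0000
Node (0,0) S=29.0000: V=(p*·10.0000+(1−p*)·0.0000)/1.04=8.0128; Δ=(10.0000−0.0000)/(30.7400−27.2600)=2.8736; B=V−Δ·S=-75.3205
The time-0 hedge costs 8.0128, which is the no-arbitrage price.

(0,0): Delta=2.8736 Bond=-75.3205
V0=8.0128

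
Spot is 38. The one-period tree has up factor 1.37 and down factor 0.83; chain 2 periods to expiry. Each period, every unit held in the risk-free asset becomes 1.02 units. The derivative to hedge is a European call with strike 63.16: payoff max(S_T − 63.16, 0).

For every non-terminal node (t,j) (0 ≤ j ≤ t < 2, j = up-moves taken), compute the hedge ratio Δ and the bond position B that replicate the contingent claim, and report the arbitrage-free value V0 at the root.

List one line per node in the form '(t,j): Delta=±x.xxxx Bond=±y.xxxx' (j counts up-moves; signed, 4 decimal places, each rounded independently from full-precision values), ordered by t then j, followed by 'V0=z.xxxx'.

The replicating-portfolio and risk-neutral prices coincide; use p* = (1.02−0.83)/(1.37−0.83) = 0.3519 for the latter.
At expiry t=2: V(2,0)=0.0000, V(2,1)=0.0000, V(2,2)=8.1622
  t=1,j=0: stock 31.5400 → up 43.2098 (V=0.0000), down 26.1782 (V=0.0000). Price 0.0000; hedge Δ=0.0000, bond B=0.0000.
  t=1,j=1: stock 52.0600 → up 71.3222 (V=8.1622), down 43.2098 (V=0.0000). Price 2.8156; hedge Δ=0.2903, bond B=-12.2996.
  t=0,j=0: stock 38.0000 → up 52.0600 (V=2.8156), down 31.5400 (V=0.0000). Price 0.9712; hedge Δ=0.1372, bond B=-4.2428.
Self-financing check: at every node Δ·S+B equals the discounted successor values.

(0,0): Delta=0.1372 Bond=-4.2428
(1,0): Delta=0.0000 Bond=0.0000
(1,1): Delta=0.2903 Bond=-12.2996
V0=0.9712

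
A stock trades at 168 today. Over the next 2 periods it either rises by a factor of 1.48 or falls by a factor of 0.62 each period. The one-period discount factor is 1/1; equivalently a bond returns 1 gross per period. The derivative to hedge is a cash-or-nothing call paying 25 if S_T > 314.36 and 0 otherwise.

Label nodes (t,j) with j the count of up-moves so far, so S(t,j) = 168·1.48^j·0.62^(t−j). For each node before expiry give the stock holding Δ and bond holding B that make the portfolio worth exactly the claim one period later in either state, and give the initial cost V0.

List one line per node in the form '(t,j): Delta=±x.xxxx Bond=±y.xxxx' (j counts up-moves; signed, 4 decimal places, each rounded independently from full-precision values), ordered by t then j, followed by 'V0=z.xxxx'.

Since d<R<u, set p* = (R−d)/(u−d) = 0.4419; price each node as the discounted p*-expectation of its children.
Payoff layer (t=2): V(2,0)=0.0000, V(2,1)=0.0000, V(2,2)=25.0000
  t=1,j=0: stock 104.1600 → up 154.1568 (V=0.0000), down 64.5792 (V=0.0000). Price 0.0000; hedge Δ=0.0000, bond B=0.0000.
  t=1,j=1: stock 248.6400 → up 367.9872 (V=25.0000), down 154.1568 (V=0.0000). Price 11.0465; hedge Δ=0.1169, bond B=-18.0233.
  t=0,j=0: stock 168.0000 → up 248.6400 (V=11.0465), down 104.1600 (V=0.0000). Price 4.8810; hedge Δ=0.0765, bond B=-7.9638.
Each (Δ,B) replicates both successor values, so the strategy is self-financing and V0 is arbitrage-free.

(0,0): Delta=0.0765 Bond=-7.9638
(1,0): Delta=0.0000 Bond=0.0000
(1,1): Delta=0.1169 Bond=-18.0233
V0=4.8810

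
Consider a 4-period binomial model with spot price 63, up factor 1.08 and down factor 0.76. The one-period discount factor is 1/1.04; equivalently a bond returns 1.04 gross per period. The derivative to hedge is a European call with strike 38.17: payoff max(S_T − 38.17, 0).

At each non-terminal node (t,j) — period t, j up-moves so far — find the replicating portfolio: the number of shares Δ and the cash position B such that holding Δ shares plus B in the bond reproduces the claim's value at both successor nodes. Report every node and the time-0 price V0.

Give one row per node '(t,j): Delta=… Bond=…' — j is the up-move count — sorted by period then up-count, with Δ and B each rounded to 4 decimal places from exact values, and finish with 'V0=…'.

(0,0): Delta=0.9842 Bond=-31.5818
(1,0): Delta=0.8821 Bond=-27.9539
(1,1): Delta=0.9945 Bond=-33.5438
(2,0): Delta=0.3088 Bond=-8.2116
(2,1): Delta=0.9397 Bond=-32.0521
(2,2): Delta=1.0000 Bond=-35.2903
(3,0): Delta=0.0000 Bond=0.0000
(3,1): Delta=0.3398 Bond=-9.7601
(3,2): Delta=1.0000 Bond=-36.7019
(3,3): Delta=1.0000 Bond=-36.7019
V0=30.4242

Under the risk-neutral measure, an up-move has probability p* = (R−d)/(u−d) = 0.8750 and values discount at R = 1.04.
Payoff layer (t=4): V(4,0)=0.0000, V(4,1)=0.0000, V(4,2)=4.2739, V(4,3)=22.1450, V(4,4)=47.5408
(3,0): S=27.6555. Δ = (V_up−V_dn)/(S_up−S_dn) = (0.0000−0.0000)/(29.8679−21.0182) = 0.0000. V = [p*·0.0000 + (1−p*)·0.0000]/1.04 = 0.0000. B = V − Δ·S = 0.0000.
(3,1): S=39.2999. Δ = (V_up−V_dn)/(S_up−S_dn) = (4.2739−0.0000)/(42.4439−29.8679) = 0.3398. V = [p*·4.2739 + (1−p*)·0.0000]/1.04 = 3.5958. B = V − Δ·S = -9.7601.
(3,2): S=55.8472. Δ = (V_up−V_dn)/(S_up−S_dn) = (22.1450−4.2739)/(60.3150−42.4439) = 1.0000. V = [p*·22.1450 + (1−p*)·4.2739]/1.04 = 19.1453. B = V − Δ·S = -36.7019.
(3,3): S=79.3619. Δ = (V_up−V_dn)/(S_up−S_dn) = (47.5408−22.1450)/(85.7108−60.3150) = 1.0000. V = [p*·47.5408 + (1−p*)·22.1450]/1.04 = 42.6599. B = V − Δ·S = -36.7019.
(2,0): S=36.3888. Δ = (V_up−V_dn)/(S_up−S_dn) = (3.5958−0.0000)/(39.2999−27.6555) = 0.3088. V = [p*·3.5958 + (1−p*)·0.0000]/1.04 = 3.0253. B = V − Δ·S = -8.2116.
(2,1): S=51.7104. Δ = (V_up−V_dn)/(S_up−S_dn) = (19.1453−3.5958)/(55.8472−39.2999) = 0.9397. V = [p*·19.1453 + (1−p*)·3.5958]/1.04 = 16.5400. B = V − Δ·S = -32.0521.
(2,2): S=73.4832. Δ = (V_up−V_dn)/(S_up−S_dn) = (42.6599−19.1453)/(79.3619−55.8472) = 1.0000. V = [p*·42.6599 + (1−p*)·19.1453]/1.04 = 38.1929. B = V − Δ·S = -35.2903.
(1,0): S=47.8800. Δ = (V_up−V_dn)/(S_up−S_dn) = (16.5400−3.0253)/(51.7104−36.3888) = 0.8821. V = [p*·16.5400 + (1−p*)·3.0253]/1.04 = 14.2795. B = V − Δ·S = -27.9539.
(1,1): S=68.0400. Δ = (V_up−V_dn)/(S_up−S_dn) = (38.1929−16.5400)/(73.4832−51.7104) = 0.9945. V = [p*·38.1929 + (1−p*)·16.5400]/1.04 = 34.1214. B = V − Δ·S = -33.5438.
(0,0): S=63.0000. Δ = (V_up−V_dn)/(S_up−S_dn) = (34.1214−14.2795)/(68.0400−47.8800) = 0.9842. V = [p*·34.1214 + (1−p*)·14.2795]/1.04 = 30.4242. B = V − Δ·S = -31.5818.
Root portfolio cost Δ·63+B reproduces V0=30.4242.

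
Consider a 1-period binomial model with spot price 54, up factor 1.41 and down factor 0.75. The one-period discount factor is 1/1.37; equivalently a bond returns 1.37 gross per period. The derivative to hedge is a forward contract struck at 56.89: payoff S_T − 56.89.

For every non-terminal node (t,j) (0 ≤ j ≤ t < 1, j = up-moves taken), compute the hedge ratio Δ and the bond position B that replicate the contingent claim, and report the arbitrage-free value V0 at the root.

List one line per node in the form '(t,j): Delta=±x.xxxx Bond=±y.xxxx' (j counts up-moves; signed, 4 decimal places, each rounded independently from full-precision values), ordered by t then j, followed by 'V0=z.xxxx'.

Since d<R<u, set p* = (R−d)/(u−d) = 0.9394; price each node as the discounted p*-expectation of its children.
Terminal values V(1,·): V(1,0)=-16.3900, V(1,1)=19.2500
  t=0,j=0: stock 54.0000 → up 76.1400 (V=19.2500), down 40.5000 (V=-16.3900). Price 12.4745; hedge Δ=1.0000, bond B=-41.5255.
Self-financing check: at every node Δ·S+B equals the discounted successor values.

(0,0): Delta=1.0000 Bond=-41.5255
V0=12.4745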